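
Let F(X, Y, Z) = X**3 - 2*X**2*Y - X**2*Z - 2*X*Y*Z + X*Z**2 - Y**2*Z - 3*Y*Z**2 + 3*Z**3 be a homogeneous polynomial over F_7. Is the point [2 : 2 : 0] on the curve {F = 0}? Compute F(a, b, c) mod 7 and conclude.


F(2,2,0) ≡ 6 (mod 7); P is NOT on the curve.

Evaluate F(2, 2, 0) term-by-term (mod 7).
  X**3 ↦ 1·8·1·1 = 8
  -2*X**2*Y ↦ -2·4·2·1 = -16
  -X**2*Z ↦ -1·4·1·0 = 0
  -2*X*Y*Z ↦ -2·2·2·0 = 0
  X*Z**2 ↦ 1·2·1·0 = 0
  -Y**2*Z ↦ -1·1·4·0 = 0
  -3*Y*Z**2 ↦ -3·1·2·0 = 0
  3*Z**3 ↦ 3·1·1·0 = 0
Sum: F(2, 2, 0) = (8) + (-16) + (0) + (0) + (0) + (0) + (0) + (0) = -8.
Reducing mod 7: -8 ≡ 6 (mod 7).
Since F(a, b, c) ≡ 6 ≠ 0 (mod 7), P does NOT lie on the curve.


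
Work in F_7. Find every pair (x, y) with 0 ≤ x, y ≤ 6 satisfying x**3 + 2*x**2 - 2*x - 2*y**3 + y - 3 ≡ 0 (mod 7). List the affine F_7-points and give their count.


Affine F_7-points: {(1, 4), (2, 3), (3, 1), (4, 1), (5, 1), (6, 0), (6, 2), (6, 5)}; count = 8.

For each of the 49 pairs (x, y) ∈ F_7², evaluate f(x, y) mod 7. Record the zeros.
  x = 0: [0↦4, 1↦3, 2↦4, 3↦2, 4↦6, 5↦4, 6↦5]  zeros at y ∈ ∅
  x = 1: [0↦5, 1↦4, 2↦5, 3↦3, 4↦0, 5↦5, 6↦6]  zeros at y ∈ {4}
  x = 2: [0↦2, 1↦1, 2↦2, 3↦0, 4↦4, 5↦2, 6↦3]  zeros at y ∈ {3}
  x = 3: [0↦1, 1↦0, 2↦1, 3↦6, 4↦3, 5↦1, 6↦2]  zeros at y ∈ {1}
  x = 4: [0↦1, 1↦0, 2↦1, 3↦6, 4↦3, 5↦1, 6↦2]  zeros at y ∈ {1}
  x = 5: [0↦1, 1↦0, 2↦1, 3↦6, 4↦3, 5↦1, 6↦2]  zeros at y ∈ {1}
  x = 6: [0↦0, 1↦6, 2↦0, 3↦5, 4↦2, 5↦0, 6↦1]  zeros at y ∈ {0, 2, 5}
Collecting zeros: affine points = {(1, 4), (2, 3), (3, 1), (4, 1), (5, 1), (6, 0), (6, 2), (6, 5)}.
Total count |C(F_7)_aff| = 8.


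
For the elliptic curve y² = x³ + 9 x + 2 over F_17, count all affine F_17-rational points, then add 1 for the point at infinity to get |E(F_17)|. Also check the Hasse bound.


Affine points = {(0, 6), (0, 11), (4, 0), (5, 6), (5, 11), (6, 0), (7, 0), (8, 5), (8, 12), (9, 8), (9, 9), (10, 2), (10, 15), (11, 2), (11, 15), (12, 6), (12, 11), (13, 2), (13, 15), (14, 4), (14, 13), (16, 3), (16, 14)}; affine count = 23; |E(F_17)| = 24.

Discriminant check: Δ ∝ 4a³ + 27b² = 4·9³ + 27·2² = 4·729 + 27·4 ≡ 15 (mod 17). Nonzero ⇒ E is nonsingular.
For each x ∈ F_17, compute rhs = x³ + 9·x + 2 mod 17, then count y ∈ F_17 with y² ≡ rhs.
  x = 0: rhs = 2, matching y values: 6, 11 (2 points).
  x = 1: rhs = 12, matching y values: none (0 points).
  x = 2: rhs = 11, matching y values: none (0 points).
  x = 3: rhs = 5, matching y values: none (0 points).
  x = 4: rhs = 0, matching y values: 0 (1 points).
  x = 5: rhs = 2, matching y values: 6, 11 (2 points).
  x = 6: rhs = 0, matching y values: 0 (1 points).
  x = 7: rhs = 0, matching y values: 0 (1 points).
  x = 8: rhs = 8, matching y values: 5, 12 (2 points).
  x = 9: rhs = 13, matching y values: 8, 9 (2 points).
  x = 10: rhs = 4, matching y values: 2, 15 (2 points).
  x = 11: rhs = 4, matching y values: 2, 15 (2 points).
  x = 12: rhs = 2, matching y values: 6, 11 (2 points).
  x = 13: rhs = 4, matching y values: 2, 15 (2 points).
  x = 14: rhs = 16, matching y values: 4, 13 (2 points).
  x = 15: rhs = 10, matching y values: none (0 points).
  x = 16: rhs = 9, matching y values: 3, 14 (2 points).
Total affine count: 23.
Full point count |E(F_17)| = 23 + 1 = 24.
Hasse bound: |24 − (17+1)| = |6| = 6 ≤ 2√17 ≈ 8.2462 ✓.


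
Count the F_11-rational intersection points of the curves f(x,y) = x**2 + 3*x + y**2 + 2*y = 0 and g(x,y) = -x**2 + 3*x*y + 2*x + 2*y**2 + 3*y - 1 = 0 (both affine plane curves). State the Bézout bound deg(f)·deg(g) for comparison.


Common zeros: {(9, 4)}; count = 1; Bézout bound = 4.

deg(f) = 2, deg(g) = 2, so Bézout bound = 4.
Scan x ∈ F_11. For each x, list the y ∈ F_11 with f(x, y) ≡ 0 and those with g(x, y) ≡ 0 (mod 11); the common zeros in that column are the intersection.
  x = 0: f ≡ 0 at y ∈ {0, 9}; g ≡ 0 at y ∈ ∅; common: ∅.
  x = 1: f ≡ 0 at y ∈ ∅; g ≡ 0 at y ∈ {0, 8}; common: ∅.
  x = 2: f ≡ 0 at y ∈ ∅; g ≡ 0 at y ∈ {3, 9}; common: ∅.
  x = 3: f ≡ 0 at y ∈ {3, 6}; g ≡ 0 at y ∈ {8}; common: ∅.
  x = 4: f ≡ 0 at y ∈ ∅; g ≡ 0 at y ∈ {10}; common: ∅.
  x = 5: f ≡ 0 at y ∈ {3, 6}; g ≡ 0 at y ∈ {4, 9}; common: ∅.
  x = 6: f ≡ 0 at y ∈ ∅; g ≡ 0 at y ∈ {7, 10}; common: ∅.
  x = 7: f ≡ 0 at y ∈ ∅; g ≡ 0 at y ∈ ∅; common: ∅.
  x = 8: f ≡ 0 at y ∈ {0, 9}; g ≡ 0 at y ∈ ∅; common: ∅.
  x = 9: f ≡ 0 at y ∈ {4, 5}; g ≡ 0 at y ∈ {3, 4}; common: {4}.
  x = 10: f ≡ 0 at y ∈ {4, 5}; g ≡ 0 at y ∈ ∅; common: ∅.
Collecting: common zeros = {(9, 4)}, so the count is 1.
Comparison with the Bézout bound: 1 ≤ 4 = deg(f)·deg(g), as expected for curves with no common component (the affine F_11-count falls short of the bound because intersections may lie at infinity, over extension fields, or carry multiplicity).


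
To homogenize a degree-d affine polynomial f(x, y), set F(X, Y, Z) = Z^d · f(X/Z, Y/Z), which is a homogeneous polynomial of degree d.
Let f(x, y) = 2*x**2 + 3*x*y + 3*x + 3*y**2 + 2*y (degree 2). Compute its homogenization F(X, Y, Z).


F(X, Y, Z) = 2*X**2 + 3*X*Y + 3*X*Z + 3*Y**2 + 2*Y*Z

deg(f) = 2.
Substitute x = X/Z, y = Y/Z into f, then multiply by Z^2.
  monomial 2·x^2·y^0 ↦ 2·X^2·Y^0·Z^0.
  monomial 3·x^1·y^1 ↦ 3·X^1·Y^1·Z^0.
  monomial 3·x^1·y^0 ↦ 3·X^1·Y^0·Z^1.
  monomial 3·x^0·y^2 ↦ 3·X^0·Y^2·Z^0.
  monomial 2·x^0·y^1 ↦ 2·X^0·Y^1·Z^1.
Collecting: F(X, Y, Z) = 2*X**2 + 3*X*Y + 3*X*Z + 3*Y**2 + 2*Y*Z.


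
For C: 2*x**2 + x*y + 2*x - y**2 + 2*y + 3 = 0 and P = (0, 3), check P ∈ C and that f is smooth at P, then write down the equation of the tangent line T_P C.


Tangent line at P: 5*x - 4*y + 12 = 0.

Step 1: f(0, 3) = 0, so P lies on C.
Step 2: partial derivatives
  f_x(x, y) = 4*x + y + 2, f_y(x, y) = x - 2*y + 2.
  f_x(P) = 5, f_y(P) = -4 (gradient nonzero, so P is smooth).
Step 3: tangent line at P: 5·(x − 0) + -4·(y − 3) = 0.
Expanding: 5*x - 4*y + 12 = 0.


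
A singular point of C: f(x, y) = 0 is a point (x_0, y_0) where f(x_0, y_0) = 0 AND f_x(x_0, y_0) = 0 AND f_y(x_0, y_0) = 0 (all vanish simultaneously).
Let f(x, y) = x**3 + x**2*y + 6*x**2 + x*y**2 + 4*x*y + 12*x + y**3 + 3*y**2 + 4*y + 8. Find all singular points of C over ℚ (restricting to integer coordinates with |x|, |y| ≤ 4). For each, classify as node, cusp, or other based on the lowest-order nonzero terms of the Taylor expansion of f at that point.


Singular points: {(-2, 0)}; classification: cusp.

Compute partial derivatives:
  f_x = 3*x**2 + 2*x*y + 12*x + y**2 + 4*y + 12.
  f_y = x**2 + 2*x*y + 4*x + 3*y**2 + 6*y + 4.
Scan x_0 ∈ {−4, ..., 4}. For each x_0, f_y(x_0, y) is a polynomial in y; find its integer roots y ∈ {−4, ..., 4}, then test f_x and f at those candidates.
  x = -4: f_y(-4, y) = 3*y**2 - 2*y + 4; no integer root y with |y| ≤ 4.
  x = -3: f_y(-3, y) = 3*y**2 + 1; no integer root y with |y| ≤ 4.
  x = -2: f_y(-2, y) = 3*y**2 + 2*y; vanishes at y ∈ {0}. (-2, 0): f_x = 0, f = 0 — SINGULAR.
  x = -1: f_y(-1, y) = 3*y**2 + 4*y + 1; vanishes at y ∈ {-1}. (-1, -1): f_x = 2 ≠ 0.
  x = 0: f_y(0, y) = 3*y**2 + 6*y + 4; no integer root y with |y| ≤ 4.
  x = 1: f_y(1, y) = 3*y**2 + 8*y + 9; no integer root y with |y| ≤ 4.
  x = 2: f_y(2, y) = 3*y**2 + 10*y + 16; no integer root y with |y| ≤ 4.
  x = 3: f_y(3, y) = 3*y**2 + 12*y + 25; no integer root y with |y| ≤ 4.
  x = 4: f_y(4, y) = 3*y**2 + 14*y + 36; no integer root y with |y| ≤ 4.
Only singular point on the grid: (-2, 0).
Classify: substitute x = -2 + u, y = 0 + v and expand: f = u**3 + u**2*v + u*v**2 + v**3 + v**2.
No constant or linear terms (consistent with a singular point). Quadratic part: v**2. Cubic part: u**3 + u**2*v + u*v**2 + v**3.
The quadratic part v**2 is a perfect square, so there is a single (double) tangent line v = 0, i.e. y = 0. Restricting the cubic part to that line (v = 0) leaves u**3 ≠ 0, so f is not divisible by v and the branch is v² ≈ -u**3 to lowest order — this is a cusp.
Classification: cusp.


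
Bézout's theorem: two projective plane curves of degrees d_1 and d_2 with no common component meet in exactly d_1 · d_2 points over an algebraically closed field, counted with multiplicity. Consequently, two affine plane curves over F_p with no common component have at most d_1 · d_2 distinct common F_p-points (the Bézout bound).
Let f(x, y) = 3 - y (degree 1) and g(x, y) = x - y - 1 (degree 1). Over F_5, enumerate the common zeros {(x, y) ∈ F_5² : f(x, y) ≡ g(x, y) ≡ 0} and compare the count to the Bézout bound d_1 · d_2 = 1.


Common zeros: {(4, 3)}; count = 1; Bézout bound = 1.

deg(f) = 1, deg(g) = 1, so Bézout bound = 1.
Scan x ∈ F_5. For each x, list the y ∈ F_5 with f(x, y) ≡ 0 and those with g(x, y) ≡ 0 (mod 5); the common zeros in that column are the intersection.
  x = 0: f ≡ 0 at y ∈ {3}; g ≡ 0 at y ∈ {4}; common: ∅.
  x = 1: f ≡ 0 at y ∈ {3}; g ≡ 0 at y ∈ {0}; common: ∅.
  x = 2: f ≡ 0 at y ∈ {3}; g ≡ 0 at y ∈ {1}; common: ∅.
  x = 3: f ≡ 0 at y ∈ {3}; g ≡ 0 at y ∈ {2}; common: ∅.
  x = 4: f ≡ 0 at y ∈ {3}; g ≡ 0 at y ∈ {3}; common: {3}.
Collecting: common zeros = {(4, 3)}, so the count is 1.
Comparison with the Bézout bound: 1 ≤ 1 = deg(f)·deg(g), as expected for curves with no common component (the bound is attained).


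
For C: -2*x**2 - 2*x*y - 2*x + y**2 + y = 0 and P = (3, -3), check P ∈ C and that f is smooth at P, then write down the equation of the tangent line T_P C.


Tangent line at P: -8*x - 11*y - 9 = 0.

Step 1: f(3, -3) = 0, so P lies on C.
Step 2: partial derivatives
  f_x(x, y) = -4*x - 2*y - 2, f_y(x, y) = -2*x + 2*y + 1.
  f_x(P) = -8, f_y(P) = -11 (gradient nonzero, so P is smooth).
Step 3: tangent line at P: -8·(x − 3) + -11·(y − -3) = 0.
Expanding: -8*x - 11*y - 9 = 0.


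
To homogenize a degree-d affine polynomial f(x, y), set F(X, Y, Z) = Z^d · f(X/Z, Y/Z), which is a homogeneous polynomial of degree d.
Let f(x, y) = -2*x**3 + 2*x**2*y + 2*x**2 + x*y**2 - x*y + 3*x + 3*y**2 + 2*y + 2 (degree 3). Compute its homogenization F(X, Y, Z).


F(X, Y, Z) = -2*X**3 + 2*X**2*Y + 2*X**2*Z + X*Y**2 - X*Y*Z + 3*X*Z**2 + 3*Y**2*Z + 2*Y*Z**2 + 2*Z**3

deg(f) = 3.
Substitute x = X/Z, y = Y/Z into f, then multiply by Z^3.
  monomial -2·x^3·y^0 ↦ -2·X^3·Y^0·Z^0.
  monomial 2·x^2·y^1 ↦ 2·X^2·Y^1·Z^0.
  monomial 2·x^2·y^0 ↦ 2·X^2·Y^0·Z^1.
  monomial 1·x^1·y^2 ↦ 1·X^1·Y^2·Z^0.
  monomial -1·x^1·y^1 ↦ -1·X^1·Y^1·Z^1.
  monomial 3·x^1·y^0 ↦ 3·X^1·Y^0·Z^2.
  monomial 3·x^0·y^2 ↦ 3·X^0·Y^2·Z^1.
  monomial 2·x^0·y^1 ↦ 2·X^0·Y^1·Z^2.
  monomial 2·x^0·y^0 ↦ 2·X^0·Y^0·Z^3.
Collecting: F(X, Y, Z) = -2*X**3 + 2*X**2*Y + 2*X**2*Z + X*Y**2 - X*Y*Z + 3*X*Z**2 + 3*Y**2*Z + 2*Y*Z**2 + 2*Z**3.


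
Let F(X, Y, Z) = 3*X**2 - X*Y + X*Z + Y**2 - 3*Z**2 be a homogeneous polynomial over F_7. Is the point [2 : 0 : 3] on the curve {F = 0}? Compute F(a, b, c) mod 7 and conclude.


F(2,0,3) ≡ 5 (mod 7); P is NOT on the curve.

Evaluate F(2, 0, 3) term-by-term (mod 7).
  3*X**2 ↦ 3·4·1·1 = 12
  -X*Y ↦ -1·2·0·1 = 0
  X*Z ↦ 1·2·1·3 = 6
  Y**2 ↦ 1·1·0·1 = 0
  -3*Z**2 ↦ -3·1·1·9 = -27
Sum: F(2, 0, 3) = (12) + (0) + (6) + (0) + (-27) = -9.
Reducing mod 7: -9 ≡ 5 (mod 7).
Since F(a, b, c) ≡ 5 ≠ 0 (mod 7), P does NOT lie on the curve.


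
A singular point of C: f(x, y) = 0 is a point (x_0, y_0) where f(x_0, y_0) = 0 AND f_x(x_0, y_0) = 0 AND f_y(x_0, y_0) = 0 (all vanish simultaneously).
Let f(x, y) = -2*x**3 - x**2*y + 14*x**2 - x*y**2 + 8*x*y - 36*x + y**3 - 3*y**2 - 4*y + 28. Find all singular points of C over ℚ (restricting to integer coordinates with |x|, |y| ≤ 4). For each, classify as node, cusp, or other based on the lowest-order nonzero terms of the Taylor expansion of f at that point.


Singular points: {(2, 2)}; classification: cusp.

Compute partial derivatives:
  f_x = -6*x**2 - 2*x*y + 28*x - y**2 + 8*y - 36.
  f_y = -x**2 - 2*x*y + 8*x + 3*y**2 - 6*y - 4.
Scan x_0 ∈ {−4, ..., 4}. For each x_0, f_y(x_0, y) is a polynomial in y; find its integer roots y ∈ {−4, ..., 4}, then test f_x and f at those candidates.
  x = -4: f_y(-4, y) = 3*y**2 + 2*y - 52; no integer root y with |y| ≤ 4.
  x = -3: f_y(-3, y) = 3*y**2 - 37; no integer root y with |y| ≤ 4.
  x = -2: f_y(-2, y) = 3*y**2 - 2*y - 24; no integer root y with |y| ≤ 4.
  x = -1: f_y(-1, y) = 3*y**2 - 4*y - 13; no integer root y with |y| ≤ 4.
  x = 0: f_y(0, y) = 3*y**2 - 6*y - 4; no integer root y with |y| ≤ 4.
  x = 1: f_y(1, y) = 3*y**2 - 8*y + 3; no integer root y with |y| ≤ 4.
  x = 2: f_y(2, y) = 3*y**2 - 10*y + 8; vanishes at y ∈ {2}. (2, 2): f_x = 0, f = 0 — SINGULAR.
  x = 3: f_y(3, y) = 3*y**2 - 12*y + 11; no integer root y with |y| ≤ 4.
  x = 4: f_y(4, y) = 3*y**2 - 14*y + 12; no integer root y with |y| ≤ 4.
Only singular point on the grid: (2, 2).
Classify: substitute x = 2 + u, y = 2 + v and expand: f = -2*u**3 - u**2*v - u*v**2 + v**3 + v**2.
No constant or linear terms (consistent with a singular point). Quadratic part: v**2. Cubic part: -2*u**3 - u**2*v - u*v**2 + v**3.
The quadratic part v**2 is a perfect square, so there is a single (double) tangent line v = 0, i.e. y = 2. Restricting the cubic part to that line (v = 0) leaves -2*u**3 ≠ 0, so f is not divisible by v and the branch is v² ≈ 2*u**3 to lowest order — this is a cusp.
Classification: cusp.


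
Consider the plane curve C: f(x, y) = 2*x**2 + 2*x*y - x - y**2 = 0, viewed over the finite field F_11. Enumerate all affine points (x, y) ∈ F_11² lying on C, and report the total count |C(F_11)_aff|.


Affine F_11-points: {(0, 0), (4, 4), (5, 3), (5, 7), (6, 0), (6, 1), (9, 3), (9, 4), (10, 1), (10, 8)}; count = 10.

For each of the 121 pairs (x, y) ∈ F_11², evaluate f(x, y) mod 11. Record the zeros.
  x = 0: [0↦0, 1↦10, 2↦7, 3↦2, 4↦6, 5↦8, 6↦8, 7↦6, 8↦2, 9↦7, 10↦10]  zeros at y ∈ {0}
  x = 1: [0↦1, 1↦2, 2↦1, 3↦9, 4↦4, 5↦8, 6↦10, 7↦10, 8↦8, 9↦4, 10↦9]  zeros at y ∈ ∅
  x = 2: [0↦6, 1↦9, 2↦10, 3↦9, 4↦6, 5↦1, 6↦5, 7↦7, 8↦7, 9↦5, 10↦1]  zeros at y ∈ ∅
  x = 3: [0↦4, 1↦9, 2↦1, 3↦2, 4↦1, 5↦9, 6↦4, 7↦8, 8↦10, 9↦10, 10↦8]  zeros at y ∈ ∅
  x = 4: [0↦6, 1↦2, 2↦7, 3↦10, 4↦0, 5↦10, 6↦7, 7↦2, 8↦6, 9↦8, 10↦8]  zeros at y ∈ {4}
  x = 5: [0↦1, 1↦10, 2↦6, 3↦0, 4↦3, 5↦4, 6↦3, 7↦0, 8↦6, 9↦10, 10↦1]  zeros at y ∈ {3, 7}
  x = 6: [0↦0, 1↦0, 2↦9, 3↦5, 4↦10, 5↦2, 6↦3, 7↦2, 8↦10, 9↦5, 10↦9]  zeros at y ∈ {0, 1}
  x = 7: [0↦3, 1↦5, 2↦5, 3↦3, 4↦10, 5↦4, 6↦7, 7↦8, 8↦7, 9↦4, 10↦10]  zeros at y ∈ ∅
  x = 8: [0↦10, 1↦3, 2↦5, 3↦5, 4↦3, 5↦10, 6↦4, 7↦7, 8↦8, 9↦7, 10↦4]  zeros at y ∈ ∅
  x = 9: [0↦10, 1↦5, 2↦9, 3↦0, 4↦0, 5↦9, 6↦5, 7↦10, 8↦2, 9↦3, 10↦2]  zeros at y ∈ {3, 4}
  x = 10: [0↦3, 1↦0, 2↦6, 3↦10, 4↦1, 5↦1, 6↦10, 7↦6, 8↦0, 9↦3, 10↦4]  zeros at y ∈ {1, 8}
Collecting zeros: affine points = {(0, 0), (4, 4), (5, 3), (5, 7), (6, 0), (6, 1), (9, 3), (9, 4), (10, 1), (10, 8)}.
Total count |C(F_11)_aff| = 10.


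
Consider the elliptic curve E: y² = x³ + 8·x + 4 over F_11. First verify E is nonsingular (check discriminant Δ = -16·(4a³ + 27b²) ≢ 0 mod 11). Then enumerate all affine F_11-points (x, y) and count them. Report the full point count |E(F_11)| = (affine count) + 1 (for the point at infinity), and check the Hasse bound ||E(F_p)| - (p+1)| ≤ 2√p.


Affine points = {(0, 2), (0, 9), (3, 0), (4, 1), (4, 10), (5, 2), (5, 9), (6, 2), (6, 9)}; affine count = 9; |E(F_11)| = 10.

Discriminant check: Δ ∝ 4a³ + 27b² = 4·8³ + 27·4² = 4·512 + 27·16 ≡ 5 (mod 11). Nonzero ⇒ E is nonsingular.
For each x ∈ F_11, compute rhs = x³ + 8·x + 4 mod 11, then count y ∈ F_11 with y² ≡ rhs.
  x = 0: rhs = 4, matching y values: 2, 9 (2 points).
  x = 1: rhs = 2, matching y values: none (0 points).
  x = 2: rhs = 6, matching y values: none (0 points).
  x = 3: rhs = 0, matching y values: 0 (1 points).
  x = 4: rhs = 1, matching y values: 1, 10 (2 points).
  x = 5: rhs = 4, matching y values: 2, 9 (2 points).
  x = 6: rhs = 4, matching y values: 2, 9 (2 points).
  x = 7: rhs = 7, matching y values: none (0 points).
  x = 8: rhs = 8, matching y values: none (0 points).
  x = 9: rhs = 2, matching y values: none (0 points).
  x = 10: rhs = 6, matching y values: none (0 points).
Total affine count: 9.
Full point count |E(F_11)| = 9 + 1 = 10.
Hasse bound: |10 − (11+1)| = |-2| = 2 ≤ 2√11 ≈ 6.6332 ✓.


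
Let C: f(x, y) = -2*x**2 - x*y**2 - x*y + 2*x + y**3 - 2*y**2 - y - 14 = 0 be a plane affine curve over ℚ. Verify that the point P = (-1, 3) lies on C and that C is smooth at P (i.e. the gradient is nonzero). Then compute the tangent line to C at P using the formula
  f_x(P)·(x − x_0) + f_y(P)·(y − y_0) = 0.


Tangent line at P: -6*x + 21*y - 69 = 0.

Step 1: f(-1, 3) = 0, so P lies on C.
Step 2: partial derivatives
  f_x(x, y) = -4*x - y**2 - y + 2, f_y(x, y) = -2*x*y - x + 3*y**2 - 4*y - 1.
  f_x(P) = -6, f_y(P) = 21 (gradient nonzero, so P is smooth).
Step 3: tangent line at P: -6·(x − -1) + 21·(y − 3) = 0.
Expanding: -6*x + 21*y - 69 = 0.


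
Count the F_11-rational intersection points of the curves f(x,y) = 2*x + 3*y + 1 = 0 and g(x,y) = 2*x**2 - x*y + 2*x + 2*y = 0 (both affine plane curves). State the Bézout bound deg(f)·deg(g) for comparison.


Common zeros: ∅; count = 0; Bézout bound = 2.

deg(f) = 1, deg(g) = 2, so Bézout bound = 2.
Scan x ∈ F_11. For each x, list the y ∈ F_11 with f(x, y) ≡ 0 and those with g(x, y) ≡ 0 (mod 11); the common zeros in that column are the intersection.
  x = 0: f ≡ 0 at y ∈ {7}; g ≡ 0 at y ∈ {0}; common: ∅.
  x = 1: f ≡ 0 at y ∈ {10}; g ≡ 0 at y ∈ {7}; common: ∅.
  x = 2: f ≡ 0 at y ∈ {2}; g ≡ 0 at y ∈ ∅; common: ∅.
  x = 3: f ≡ 0 at y ∈ {5}; g ≡ 0 at y ∈ {2}; common: ∅.
  x = 4: f ≡ 0 at y ∈ {8}; g ≡ 0 at y ∈ {9}; common: ∅.
  x = 5: f ≡ 0 at y ∈ {0}; g ≡ 0 at y ∈ {9}; common: ∅.
  x = 6: f ≡ 0 at y ∈ {3}; g ≡ 0 at y ∈ {10}; common: ∅.
  x = 7: f ≡ 0 at y ∈ {6}; g ≡ 0 at y ∈ {7}; common: ∅.
  x = 8: f ≡ 0 at y ∈ {9}; g ≡ 0 at y ∈ {2}; common: ∅.
  x = 9: f ≡ 0 at y ∈ {1}; g ≡ 0 at y ∈ {10}; common: ∅.
  x = 10: f ≡ 0 at y ∈ {4}; g ≡ 0 at y ∈ {0}; common: ∅.
Collecting: common zeros = ∅, so the count is 0.
Comparison with the Bézout bound: 0 ≤ 2 = deg(f)·deg(g), as expected for curves with no common component (the affine F_11-count falls short of the bound because intersections may lie at infinity, over extension fields, or carry multiplicity).


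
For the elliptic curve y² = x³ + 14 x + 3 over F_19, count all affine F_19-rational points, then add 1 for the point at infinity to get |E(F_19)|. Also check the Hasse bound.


Affine points = {(2, 1), (2, 18), (4, 3), (4, 16), (7, 8), (7, 11), (8, 0), (11, 5), (11, 14), (13, 8), (13, 11), (14, 6), (14, 13), (15, 4), (15, 15), (17, 9), (17, 10), (18, 8), (18, 11)}; affine count = 19; |E(F_19)| = 20.

Discriminant check: Δ ∝ 4a³ + 27b² = 4·14³ + 27·3² = 4·2744 + 27·9 ≡ 9 (mod 19). Nonzero ⇒ E is nonsingular.
For each x ∈ F_19, compute rhs = x³ + 14·x + 3 mod 19, then count y ∈ F_19 with y² ≡ rhs.
  x = 0: rhs = 3, matching y values: none (0 points).
  x = 1: rhs = 18, matching y values: none (0 points).
  x = 2: rhs = 1, matching y values: 1, 18 (2 points).
  x = 3: rhs = 15, matching y values: none (0 points).
  x = 4: rhs = 9, matching y values: 3, 16 (2 points).
  x = 5: rhs = 8, matching y values: none (0 points).
  x = 6: rhs = 18, matching y values: none (0 points).
  x = 7: rhs = 7, matching y values: 8, 11 (2 points).
  x = 8: rhs = 0, matching y values: 0 (1 points).
  x = 9: rhs = 3, matching y values: none (0 points).
  x = 10: rhs = 3, matching y values: none (0 points).
  x = 11: rhs = 6, matching y values: 5, 14 (2 points).
  x = 12: rhs = 18, matching y values: none (0 points).
  x = 13: rhs = 7, matching y values: 8, 11 (2 points).
  x = 14: rhs = 17, matching y values: 6, 13 (2 points).
  x = 15: rhs = 16, matching y values: 4, 15 (2 points).
  x = 16: rhs = 10, matching y values: none (0 points).
  x = 17: rhs = 5, matching y values: 9, 10 (2 points).
  x = 18: rhs = 7, matching y values: 8, 11 (2 points).
Total affine count: 19.
Full point count |E(F_19)| = 19 + 1 = 20.
Hasse bound: |20 − (19+1)| = |0| = 0 ≤ 2√19 ≈ 8.7178 ✓.


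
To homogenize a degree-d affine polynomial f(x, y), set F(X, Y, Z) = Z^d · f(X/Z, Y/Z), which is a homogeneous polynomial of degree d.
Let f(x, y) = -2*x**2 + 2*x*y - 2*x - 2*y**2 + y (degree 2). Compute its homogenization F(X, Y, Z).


F(X, Y, Z) = -2*X**2 + 2*X*Y - 2*X*Z - 2*Y**2 + Y*Z

deg(f) = 2.
Substitute x = X/Z, y = Y/Z into f, then multiply by Z^2.
  monomial -2·x^2·y^0 ↦ -2·X^2·Y^0·Z^0.
  monomial 2·x^1·y^1 ↦ 2·X^1·Y^1·Z^0.
  monomial -2·x^1·y^0 ↦ -2·X^1·Y^0·Z^1.
  monomial -2·x^0·y^2 ↦ -2·X^0·Y^2·Z^0.
  monomial 1·x^0·y^1 ↦ 1·X^0·Y^1·Z^1.
Collecting: F(X, Y, Z) = -2*X**2 + 2*X*Y - 2*X*Z - 2*Y**2 + Y*Z.


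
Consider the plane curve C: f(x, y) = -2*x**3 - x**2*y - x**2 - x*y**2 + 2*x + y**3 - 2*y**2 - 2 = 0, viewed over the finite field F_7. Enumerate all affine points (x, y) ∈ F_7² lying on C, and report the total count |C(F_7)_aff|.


Affine F_7-points: {(0, 3), (1, 5), (3, 6), (5, 3)}; count = 4.

For each of the 49 pairs (x, y) ∈ F_7², evaluate f(x, y) mod 7. Record the zeros.
  x = 0: [0↦5, 1↦4, 2↦5, 3↦0, 4↦2, 5↦3, 6↦2]  zeros at y ∈ {3}
  x = 1: [0↦4, 1↦1, 2↦5, 3↦1, 4↦2, 5↦0, 6↦1]  zeros at y ∈ {5}
  x = 2: [0↦3, 1↦3, 2↦1, 3↦3, 4↦1, 5↦1, 6↦2]  zeros at y ∈ ∅
  x = 3: [0↦4, 1↦5, 2↦2, 3↦1, 4↦1, 5↦1, 6↦0]  zeros at y ∈ {6}
  x = 4: [0↦2, 1↦2, 2↦3, 3↦4, 4↦4, 5↦2, 6↦4]  zeros at y ∈ ∅
  x = 5: [0↦6, 1↦3, 2↦6, 3↦0, 4↦5, 5↦6, 6↦2]  zeros at y ∈ {3}
  x = 6: [0↦4, 1↦3, 2↦6, 3↦5, 4↦6, 5↦1, 6↦3]  zeros at y ∈ ∅
Collecting zeros: affine points = {(0, 3), (1, 5), (3, 6), (5, 3)}.
Total count |C(F_7)_aff| = 4.


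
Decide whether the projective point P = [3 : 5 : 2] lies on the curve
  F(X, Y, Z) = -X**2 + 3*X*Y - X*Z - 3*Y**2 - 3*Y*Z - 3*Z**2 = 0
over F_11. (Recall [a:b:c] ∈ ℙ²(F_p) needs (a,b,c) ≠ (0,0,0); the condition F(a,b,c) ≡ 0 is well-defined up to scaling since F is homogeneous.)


F(3,5,2) ≡ 1 (mod 11); P is NOT on the curve.

Evaluate F(3, 5, 2) term-by-term (mod 11).
  -X**2 ↦ -1·9·1·1 = -9
  3*X*Y ↦ 3·3·5·1 = 45
  -X*Z ↦ -1·3·1·2 = -6
  -3*Y**2 ↦ -3·1·25·1 = -75
  -3*Y*Z ↦ -3·1·5·2 = -30
  -3*Z**2 ↦ -3·1·1·4 = -12
Sum: F(3, 5, 2) = (-9) + (45) + (-6) + (-75) + (-30) + (-12) = -87.
Reducing mod 11: -87 ≡ 1 (mod 11).
Since F(a, b, c) ≡ 1 ≠ 0 (mod 11), P does NOT lie on the curve.


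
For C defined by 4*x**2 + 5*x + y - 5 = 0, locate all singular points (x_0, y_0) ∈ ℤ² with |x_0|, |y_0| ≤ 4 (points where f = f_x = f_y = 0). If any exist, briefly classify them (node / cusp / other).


No singular points in the scanned grid; C is smooth there.

Compute partial derivatives:
  f_x = 8*x + 5.
  f_y = 1.
f_y = 1 is a nonzero constant, so f_y never vanishes: no point (x, y) can satisfy f = f_x = f_y = 0. In particular no (x, y) ∈ {−4, ..., 4}² is singular; the curve is smooth.


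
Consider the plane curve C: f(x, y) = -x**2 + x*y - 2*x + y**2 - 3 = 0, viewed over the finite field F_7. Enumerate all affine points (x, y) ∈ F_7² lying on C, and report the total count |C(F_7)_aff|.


Affine F_7-points: {(1, 2), (1, 4), (3, 1), (3, 3), (5, 3), (5, 6), (6, 2), (6, 6)}; count = 8.

For each of the 49 pairs (x, y) ∈ F_7², evaluate f(x, y) mod 7. Record the zeros.
  x = 0: [0↦4, 1↦5, 2↦1, 3↦6, 4↦6, 5↦1, 6↦5]  zeros at y ∈ ∅
  x = 1: [0↦1, 1↦3, 2↦0, 3↦6, 4↦0, 5↦3, 6↦1]  zeros at y ∈ {2, 4}
  x = 2: [0↦3, 1↦6, 2↦4, 3↦4, 4↦6, 5↦3, 6↦2]  zeros at y ∈ ∅
  x = 3: [0↦3, 1↦0, 2↦6, 3↦0, 4↦3, 5↦1, 6↦1]  zeros at y ∈ {1, 3}
  x = 4: [0↦1, 1↦6, 2↦6, 3↦1, 4↦5, 5↦4, 6↦5]  zeros at y ∈ ∅
  x = 5: [0↦4, 1↦3, 2↦4, 3↦0, 4↦5, 5↦5, 6↦0]  zeros at y ∈ {3, 6}
  x = 6: [0↦5, 1↦5, 2↦0, 3↦4, 4↦3, 5↦4, 6↦0]  zeros at y ∈ {2, 6}
Collecting zeros: affine points = {(1, 2), (1, 4), (3, 1), (3, 3), (5, 3), (5, 6), (6, 2), (6, 6)}.
Total count |C(F_7)_aff| = 8.


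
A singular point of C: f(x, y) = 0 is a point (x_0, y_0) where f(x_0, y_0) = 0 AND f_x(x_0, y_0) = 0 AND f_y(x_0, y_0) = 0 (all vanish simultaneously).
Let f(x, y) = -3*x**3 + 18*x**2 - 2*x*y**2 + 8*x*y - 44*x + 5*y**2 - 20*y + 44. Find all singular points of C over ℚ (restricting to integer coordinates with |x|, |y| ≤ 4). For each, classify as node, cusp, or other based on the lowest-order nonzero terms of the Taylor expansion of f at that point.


Singular points: {(2, 2)}; classification: cusp.

Compute partial derivatives:
  f_x = -9*x**2 + 36*x - 2*y**2 + 8*y - 44.
  f_y = -4*x*y + 8*x + 10*y - 20.
Scan x_0 ∈ {−4, ..., 4}. For each x_0, f_y(x_0, y) is a polynomial in y; find its integer roots y ∈ {−4, ..., 4}, then test f_x and f at those candidates.
  x = -4: f_y(-4, y) = 26*y - 52; vanishes at y ∈ {2}. (-4, 2): f_x = -324 ≠ 0.
  x = -3: f_y(-3, y) = 22*y - 44; vanishes at y ∈ {2}. (-3, 2): f_x = -225 ≠ 0.
  x = -2: f_y(-2, y) = 18*y - 36; vanishes at y ∈ {2}. (-2, 2): f_x = -144 ≠ 0.
  x = -1: f_y(-1, y) = 14*y - 28; vanishes at y ∈ {2}. (-1, 2): f_x = -81 ≠ 0.
  x = 0: f_y(0, y) = 10*y - 20; vanishes at y ∈ {2}. (0, 2): f_x = -36 ≠ 0.
  x = 1: f_y(1, y) = 6*y - 12; vanishes at y ∈ {2}. (1, 2): f_x = -9 ≠ 0.
  x = 2: f_y(2, y) = 2*y - 4; vanishes at y ∈ {2}. (2, 2): f_x = 0, f = 0 — SINGULAR.
  x = 3: f_y(3, y) = 4 - 2*y; vanishes at y ∈ {2}. (3, 2): f_x = -9 ≠ 0.
  x = 4: f_y(4, y) = 12 - 6*y; vanishes at y ∈ {2}. (4, 2): f_x = -36 ≠ 0.
Only singular point on the grid: (2, 2).
Classify: substitute x = 2 + u, y = 2 + v and expand: f = -3*u**3 - 2*u*v**2 + v**2.
No constant or linear terms (consistent with a singular point). Quadratic part: v**2. Cubic part: -3*u**3 - 2*u*v**2.
The quadratic part v**2 is a perfect square, so there is a single (double) tangent line v = 0, i.e. y = 2. Restricting the cubic part to that line (v = 0) leaves -3*u**3 ≠ 0, so f is not divisible by v and the branch is v² ≈ 3*u**3 to lowest order — this is a cusp.
Classification: cusp.


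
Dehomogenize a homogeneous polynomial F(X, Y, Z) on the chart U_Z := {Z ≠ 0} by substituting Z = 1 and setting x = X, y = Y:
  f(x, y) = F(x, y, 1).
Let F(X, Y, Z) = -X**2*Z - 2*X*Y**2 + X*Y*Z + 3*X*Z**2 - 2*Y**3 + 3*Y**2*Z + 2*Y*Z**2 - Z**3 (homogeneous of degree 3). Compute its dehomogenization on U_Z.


f(x, y) = -x**2 - 2*x*y**2 + x*y + 3*x - 2*y**3 + 3*y**2 + 2*y - 1

On U_Z we set Z = 1. Each monomial c·X^i·Y^j·Z^k in F becomes c·x^i·y^j·1^k = c·x^i·y^j.
Substituting Z = 1: F(X, Y, 1) = -x**2 - 2*x*y**2 + x*y + 3*x - 2*y**3 + 3*y**2 + 2*y - 1.
Note: deg(f) ≤ deg(F) = 3; strict inequality happens when F is divisible by Z (lost terms).


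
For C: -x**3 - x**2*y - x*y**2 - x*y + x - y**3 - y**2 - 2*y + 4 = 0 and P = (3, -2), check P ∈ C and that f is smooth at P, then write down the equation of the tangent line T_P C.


Tangent line at P: -16*x - 10*y + 28 = 0.

Step 1: f(3, -2) = 0, so P lies on C.
Step 2: partial derivatives
  f_x(x, y) = -3*x**2 - 2*x*y - y**2 - y + 1, f_y(x, y) = -x**2 - 2*x*y - x - 3*y**2 - 2*y - 2.
  f_x(P) = -16, f_y(P) = -10 (gradient nonzero, so P is smooth).
Step 3: tangent line at P: -16·(x − 3) + -10·(y − -2) = 0.
Expanding: -16*x - 10*y + 28 = 0.


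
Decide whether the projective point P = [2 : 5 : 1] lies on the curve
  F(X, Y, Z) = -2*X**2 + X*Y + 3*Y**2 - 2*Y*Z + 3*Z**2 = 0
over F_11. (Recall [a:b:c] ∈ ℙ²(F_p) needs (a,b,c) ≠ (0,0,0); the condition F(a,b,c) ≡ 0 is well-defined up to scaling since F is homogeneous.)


F(2,5,1) ≡ 4 (mod 11); P is NOT on the curve.

Evaluate F(2, 5, 1) term-by-term (mod 11).
  -2*X**2 ↦ -2·4·1·1 = -8
  X*Y ↦ 1·2·5·1 = 10
  3*Y**2 ↦ 3·1·25·1 = 75
  -2*Y*Z ↦ -2·1·5·1 = -10
  3*Z**2 ↦ 3·1·1·1 = 3
Sum: F(2, 5, 1) = (-8) + (10) + (75) + (-10) + (3) = 70.
Reducing mod 11: 70 ≡ 4 (mod 11).
Since F(a, b, c) ≡ 4 ≠ 0 (mod 11), P does NOT lie on the curve.


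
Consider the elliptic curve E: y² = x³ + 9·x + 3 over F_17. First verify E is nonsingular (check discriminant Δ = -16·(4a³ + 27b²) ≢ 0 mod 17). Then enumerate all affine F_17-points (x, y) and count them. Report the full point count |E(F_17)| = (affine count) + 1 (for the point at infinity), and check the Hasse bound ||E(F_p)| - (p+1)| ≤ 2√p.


Affine points = {(1, 8), (1, 9), (4, 1), (4, 16), (6, 1), (6, 16), (7, 1), (7, 16), (8, 3), (8, 14), (14, 0)}; affine count = 11; |E(F_17)| = 12.

Discriminant check: Δ ∝ 4a³ + 27b² = 4·9³ + 27·3² = 4·729 + 27·9 ≡ 14 (mod 17). Nonzero ⇒ E is nonsingular.
For each x ∈ F_17, compute rhs = x³ + 9·x + 3 mod 17, then count y ∈ F_17 with y² ≡ rhs.
  x = 0: rhs = 3, matching y values: none (0 points).
  x = 1: rhs = 13, matching y values: 8, 9 (2 points).
  x = 2: rhs = 12, matching y values: none (0 points).
  x = 3: rhs = 6, matching y values: none (0 points).
  x = 4: rhs = 1, matching y values: 1, 16 (2 points).
  x = 5: rhs = 3, matching y values: none (0 points).
  x = 6: rhs = 1, matching y values: 1, 16 (2 points).
  x = 7: rhs = 1, matching y values: 1, 16 (2 points).
  x = 8: rhs = 9, matching y values: 3, 14 (2 points).
  x = 9: rhs = 14, matching y values: none (0 points).
  x = 10: rhs = 5, matching y values: none (0 points).
  x = 11: rhs = 5, matching y values: none (0 points).
  x = 12: rhs = 3, matching y values: none (0 points).
  x = 13: rhs = 5, matching y values: none (0 points).
  x = 14: rhs = 0, matching y values: 0 (1 points).
  x = 15: rhs = 11, matching y values: none (0 points).
  x = 16: rhs = 10, matching y values: none (0 points).
Total affine count: 11.
Full point count |E(F_17)| = 11 + 1 = 12.
Hasse bound: |12 − (17+1)| = |-6| = 6 ≤ 2√17 ≈ 8.2462 ✓.


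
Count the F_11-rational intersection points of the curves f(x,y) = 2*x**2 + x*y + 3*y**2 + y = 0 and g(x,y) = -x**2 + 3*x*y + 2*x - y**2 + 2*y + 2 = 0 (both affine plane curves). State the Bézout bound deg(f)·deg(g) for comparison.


Common zeros: {(0, 7), (9, 6)}; count = 2; Bézout bound = 4.

deg(f) = 2, deg(g) = 2, so Bézout bound = 4.
Scan x ∈ F_11. For each x, list the y ∈ F_11 with f(x, y) ≡ 0 and those with g(x, y) ≡ 0 (mod 11); the common zeros in that column are the intersection.
  x = 0: f ≡ 0 at y ∈ {0, 7}; g ≡ 0 at y ∈ {6, 7}; common: {7}.
  x = 1: f ≡ 0 at y ∈ ∅; g ≡ 0 at y ∈ {7, 9}; common: ∅.
  x = 2: f ≡ 0 at y ∈ {3, 7}; g ≡ 0 at y ∈ ∅; common: ∅.
  x = 3: f ≡ 0 at y ∈ {8, 9}; g ≡ 0 at y ∈ ∅; common: ∅.
  x = 4: f ≡ 0 at y ∈ {5, 8}; g ≡ 0 at y ∈ ∅; common: ∅.
  x = 5: f ≡ 0 at y ∈ ∅; g ≡ 0 at y ∈ ∅; common: ∅.
  x = 6: f ≡ 0 at y ∈ ∅; g ≡ 0 at y ∈ {0, 9}; common: ∅.
  x = 7: f ≡ 0 at y ∈ ∅; g ≡ 0 at y ∈ {0, 1}; common: ∅.
  x = 8: f ≡ 0 at y ∈ ∅; g ≡ 0 at y ∈ ∅; common: ∅.
  x = 9: f ≡ 0 at y ∈ {6, 9}; g ≡ 0 at y ∈ {1, 6}; common: {6}.
  x = 10: f ≡ 0 at y ∈ {5, 6}; g ≡ 0 at y ∈ ∅; common: ∅.
Collecting: common zeros = {(0, 7), (9, 6)}, so the count is 2.
Comparison with the Bézout bound: 2 ≤ 4 = deg(f)·deg(g), as expected for curves with no common component (the affine F_11-count falls short of the bound because intersections may lie at infinity, over extension fields, or carry multiplicity).


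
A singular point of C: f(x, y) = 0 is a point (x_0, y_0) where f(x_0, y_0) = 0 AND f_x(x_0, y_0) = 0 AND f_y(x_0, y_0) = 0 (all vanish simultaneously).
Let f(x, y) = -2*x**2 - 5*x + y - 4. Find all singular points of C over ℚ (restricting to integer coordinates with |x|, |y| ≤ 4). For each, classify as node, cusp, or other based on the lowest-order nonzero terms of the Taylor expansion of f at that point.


No singular points in the scanned grid; C is smooth there.

Compute partial derivatives:
  f_x = -4*x - 5.
  f_y = 1.
f_y = 1 is a nonzero constant, so f_y never vanishes: no point (x, y) can satisfy f = f_x = f_y = 0. In particular no (x, y) ∈ {−4, ..., 4}² is singular; the curve is smooth.


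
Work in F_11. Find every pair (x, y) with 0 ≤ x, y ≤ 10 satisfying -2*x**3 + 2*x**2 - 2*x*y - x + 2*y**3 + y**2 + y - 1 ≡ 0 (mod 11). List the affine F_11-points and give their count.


Affine F_11-points: {(0, 6), (1, 1), (1, 7), (1, 8), (2, 0), (2, 1), (2, 4), (3, 7), (4, 9), (5, 10), (7, 3), (8, 7), (8, 10), (9, 1), (9, 2), (10, 10)}; count = 16.

For each of the 121 pairs (x, y) ∈ F_11², evaluate f(x, y) mod 11. Record the zeros.
  x = 0: [0↦10, 1↦3, 2↦10, 3↦10, 4↦4, 5↦4, 6↦0, 7↦4, 8↦6, 9↦7, 10↦8]  zeros at y ∈ {6}
  x = 1: [0↦9, 1↦0, 2↦5, 3↦3, 4↦6, 5↦4, 6↦9, 7↦0, 8↦0, 9↦10, 10↦9]  zeros at y ∈ {1, 7, 8}
  x = 2: [0↦0, 1↦0, 2↦3, 3↦10, 4↦0, 5↦7, 6↦10, 7↦10, 8↦8, 9↦5, 10↦2]  zeros at y ∈ {0, 1, 4}
  x = 3: [0↦4, 1↦2, 2↦3, 3↦8, 4↦7, 5↦1, 6↦2, 7↦0, 8↦7, 9↦2, 10↦8]  zeros at y ∈ {7}
  x = 4: [0↦9, 1↦5, 2↦4, 3↦7, 4↦4, 5↦7, 6↦6, 7↦2, 8↦7, 9↦0, 10↦4]  zeros at y ∈ {9}
  x = 5: [0↦3, 1↦8, 2↦5, 3↦6, 4↦1, 5↦2, 6↦10, 7↦4, 8↦7, 9↦9, 10↦0]  zeros at y ∈ {10}
  x = 6: [0↦7, 1↦10, 2↦5, 3↦4, 4↦8, 5↦7, 6↦2, 7↦5, 8↦6, 9↦6, 10↦6]  zeros at y ∈ ∅
  x = 7: [0↦9, 1↦10, 2↦3, 3↦0, 4↦2, 5↦10, 6↦3, 7↦4, 8↦3, 9↦1, 10↦10]  zeros at y ∈ {3}
  x = 8: [0↦8, 1↦7, 2↦9, 3↦4, 4↦4, 5↦10, 6↦1, 7↦0, 8↦8, 9↦4, 10↦0]  zeros at y ∈ {7, 10}
  x = 9: [0↦3, 1↦0, 2↦0, 3↦4, 4↦2, 5↦6, 6↦6, 7↦3, 8↦9, 9↦3, 10↦8]  zeros at y ∈ {1, 2}
  x = 10: [0↦4, 1↦10, 2↦8, 3↦10, 4↦6, 5↦8, 6↦6, 7↦1, 8↦5, 9↦8, 10↦0]  zeros at y ∈ {10}
Collecting zeros: affine points = {(0, 6), (1, 1), (1, 7), (1, 8), (2, 0), (2, 1), (2, 4), (3, 7), (4, 9), (5, 10), (7, 3), (8, 7), (8, 10), (9, 1), (9, 2), (10, 10)}.
Total count |C(F_11)_aff| = 16.


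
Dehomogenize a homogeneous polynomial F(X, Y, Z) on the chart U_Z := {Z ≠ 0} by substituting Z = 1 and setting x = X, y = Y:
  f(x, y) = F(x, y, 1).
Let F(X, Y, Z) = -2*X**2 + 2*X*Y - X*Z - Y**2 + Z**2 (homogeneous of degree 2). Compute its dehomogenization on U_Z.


f(x, y) = -2*x**2 + 2*x*y - x - y**2 + 1

On U_Z we set Z = 1. Each monomial c·X^i·Y^j·Z^k in F becomes c·x^i·y^j·1^k = c·x^i·y^j.
Substituting Z = 1: F(X, Y, 1) = -2*x**2 + 2*x*y - x - y**2 + 1.
Note: deg(f) ≤ deg(F) = 2; strict inequality happens when F is divisible by Z (lost terms).


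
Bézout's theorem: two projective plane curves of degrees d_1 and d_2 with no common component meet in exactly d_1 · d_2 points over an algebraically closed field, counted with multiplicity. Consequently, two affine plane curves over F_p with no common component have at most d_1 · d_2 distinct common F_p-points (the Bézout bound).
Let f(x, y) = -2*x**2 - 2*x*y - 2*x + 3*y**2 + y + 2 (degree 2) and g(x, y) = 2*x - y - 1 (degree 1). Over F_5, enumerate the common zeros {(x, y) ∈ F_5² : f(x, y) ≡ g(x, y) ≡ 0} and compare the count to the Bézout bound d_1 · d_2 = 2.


Common zeros: {(1, 1), (4, 2)}; count = 2; Bézout bound = 2.

deg(f) = 2, deg(g) = 1, so Bézout bound = 2.
Scan x ∈ F_5. For each x, list the y ∈ F_5 with f(x, y) ≡ 0 and those with g(x, y) ≡ 0 (mod 5); the common zeros in that column are the intersection.
  x = 0: f ≡ 0 at y ∈ ∅; g ≡ 0 at y ∈ {4}; common: ∅.
  x = 1: f ≡ 0 at y ∈ {1}; g ≡ 0 at y ∈ {1}; common: {1}.
  x = 2: f ≡ 0 at y ∈ {0, 1}; g ≡ 0 at y ∈ {3}; common: ∅.
  x = 3: f ≡ 0 at y ∈ {2, 3}; g ≡ 0 at y ∈ {0}; common: ∅.
  x = 4: f ≡ 0 at y ∈ {2}; g ≡ 0 at y ∈ {2}; common: {2}.
Collecting: common zeros = {(1, 1), (4, 2)}, so the count is 2.
Comparison with the Bézout bound: 2 ≤ 2 = deg(f)·deg(g), as expected for curves with no common component (the bound is attained).


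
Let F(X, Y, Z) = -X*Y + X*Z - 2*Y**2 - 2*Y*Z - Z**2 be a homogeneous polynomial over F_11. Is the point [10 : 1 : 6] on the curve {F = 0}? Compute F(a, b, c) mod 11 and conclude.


F(10,1,6) ≡ 0 (mod 11); P is on the curve.

Evaluate F(10, 1, 6) term-by-term (mod 11).
  -X*Y ↦ -1·10·1·1 = -10
  X*Z ↦ 1·10·1·6 = 60
  -2*Y**2 ↦ -2·1·1·1 = -2
  -2*Y*Z ↦ -2·1·1·6 = -12
  -Z**2 ↦ -1·1·1·36 = -36
Sum: F(10, 1, 6) = (-10) + (60) + (-2) + (-12) + (-36) = 0.
Reducing mod 11: 0 ≡ 0 (mod 11).
Since F(a, b, c) ≡ 0 (mod 11), P lies on the curve.


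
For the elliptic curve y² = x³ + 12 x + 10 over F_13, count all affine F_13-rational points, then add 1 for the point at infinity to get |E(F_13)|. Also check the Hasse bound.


Affine points = {(0, 6), (0, 7), (1, 6), (1, 7), (2, 4), (2, 9), (5, 0), (6, 5), (6, 8), (10, 5), (10, 8), (11, 2), (11, 11), (12, 6), (12, 7)}; affine count = 15; |E(F_13)| = 16.

Discriminant check: Δ ∝ 4a³ + 27b² = 4·12³ + 27·10² = 4·1728 + 27·100 ≡ 5 (mod 13). Nonzero ⇒ E is nonsingular.
For each x ∈ F_13, compute rhs = x³ + 12·x + 10 mod 13, then count y ∈ F_13 with y² ≡ rhs.
  x = 0: rhs = 10, matching y values: 6, 7 (2 points).
  x = 1: rhs = 10, matching y values: 6, 7 (2 points).
  x = 2: rhs = 3, matching y values: 4, 9 (2 points).
  x = 3: rhs = 8, matching y values: none (0 points).
  x = 4: rhs = 5, matching y values: none (0 points).
  x = 5: rhs = 0, matching y values: 0 (1 points).
  x = 6: rhs = 12, matching y values: 5, 8 (2 points).
  x = 7: rhs = 8, matching y values: none (0 points).
  x = 8: rhs = 7, matching y values: none (0 points).
  x = 9: rhs = 2, matching y values: none (0 points).
  x = 10: rhs = 12, matching y values: 5, 8 (2 points).
  x = 11: rhs = 4, matching y values: 2, 11 (2 points).
  x = 12: rhs = 10, matching y values: 6, 7 (2 points).
Total affine count: 15.
Full point count |E(F_13)| = 15 + 1 = 16.
Hasse bound: |16 − (13+1)| = |2| = 2 ≤ 2√13 ≈ 7.2111 ✓.


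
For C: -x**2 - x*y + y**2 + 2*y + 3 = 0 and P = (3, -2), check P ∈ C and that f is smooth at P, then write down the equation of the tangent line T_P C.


Tangent line at P: -4*x - 5*y + 2 = 0.

Step 1: f(3, -2) = 0, so P lies on C.
Step 2: partial derivatives
  f_x(x, y) = -2*x - y, f_y(x, y) = -x + 2*y + 2.
  f_x(P) = -4, f_y(P) = -5 (gradient nonzero, so P is smooth).
Step 3: tangent line at P: -4·(x − 3) + -5·(y − -2) = 0.
Expanding: -4*x - 5*y + 2 = 0.


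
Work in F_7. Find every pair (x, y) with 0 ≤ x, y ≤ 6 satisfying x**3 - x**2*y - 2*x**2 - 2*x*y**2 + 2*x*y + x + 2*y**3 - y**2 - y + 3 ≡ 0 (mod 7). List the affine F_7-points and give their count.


Affine F_7-points: {(1, 2), (2, 4), (3, 5)}; count = 3.

For each of the 49 pairs (x, y) ∈ F_7², evaluate f(x, y) mod 7. Record the zeros.
  x = 0: [0↦3, 1↦3, 2↦6, 3↦3, 4↦6, 5↦6, 6↦1]  zeros at y ∈ ∅
  x = 1: [0↦3, 1↦2, 2↦0, 3↦2, 4↦6, 5↦3, 6↦5]  zeros at y ∈ {2}
  x = 2: [0↦5, 1↦1, 2↦6, 3↦4, 4↦0, 5↦6, 6↦6]  zeros at y ∈ {4}
  x = 3: [0↦1, 1↦6, 2↦2, 3↦1, 4↦1, 5↦0, 6↦3]  zeros at y ∈ {5}
  x = 4: [0↦4, 1↦2, 2↦1, 3↦6, 4↦1, 5↦5, 6↦2]  zeros at y ∈ ∅
  x = 5: [0↦6, 1↦2, 2↦2, 3↦4, 4↦6, 5↦6, 6↦2]  zeros at y ∈ ∅
  x = 6: [0↦6, 1↦5, 2↦4, 3↦1, 4↦1, 5↦2, 6↦2]  zeros at y ∈ ∅
Collecting zeros: affine points = {(1, 2), (2, 4), (3, 5)}.
Total count |C(F_7)_aff| = 3.


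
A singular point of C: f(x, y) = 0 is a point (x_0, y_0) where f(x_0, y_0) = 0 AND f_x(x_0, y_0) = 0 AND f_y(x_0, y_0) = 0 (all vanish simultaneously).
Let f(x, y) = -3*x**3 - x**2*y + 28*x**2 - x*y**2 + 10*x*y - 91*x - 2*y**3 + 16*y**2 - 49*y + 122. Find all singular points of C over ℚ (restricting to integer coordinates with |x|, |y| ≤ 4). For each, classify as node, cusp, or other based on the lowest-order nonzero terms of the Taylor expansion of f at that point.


Singular points: {(3, 2)}; classification: node.

Compute partial derivatives:
  f_x = -9*x**2 - 2*x*y + 56*x - y**2 + 10*y - 91.
  f_y = -x**2 - 2*x*y + 10*x - 6*y**2 + 32*y - 49.
Scan x_0 ∈ {−4, ..., 4}. For each x_0, f_y(x_0, y) is a polynomial in y; find its integer roots y ∈ {−4, ..., 4}, then test f_x and f at those candidates.
  x = -4: f_y(-4, y) = -6*y**2 + 40*y - 105; no integer root y with |y| ≤ 4.
  x = -3: f_y(-3, y) = -6*y**2 + 38*y - 88; no integer root y with |y| ≤ 4.
  x = -2: f_y(-2, y) = -6*y**2 + 36*y - 73; no integer root y with |y| ≤ 4.
  x = -1: f_y(-1, y) = -6*y**2 + 34*y - 60; no integer root y with |y| ≤ 4.
  x = 0: f_y(0, y) = -6*y**2 + 32*y - 49; no integer root y with |y| ≤ 4.
  x = 1: f_y(1, y) = -6*y**2 + 30*y - 40; no integer root y with |y| ≤ 4.
  x = 2: f_y(2, y) = -6*y**2 + 28*y - 33; no integer root y with |y| ≤ 4.
  x = 3: f_y(3, y) = -6*y**2 + 26*y - 28; vanishes at y ∈ {2}. (3, 2): f_x = 0, f = 0 — SINGULAR.
  x = 4: f_y(4, y) = -6*y**2 + 24*y - 25; no integer root y with |y| ≤ 4.
Only singular point on the grid: (3, 2).
Classify: substitute x = 3 + u, y = 2 + v and expand: f = -3*u**3 - u**2*v - u**2 - u*v**2 - 2*v**3 + v**2.
No constant or linear terms (consistent with a singular point). Quadratic part: -u**2 + v**2. Cubic part: -3*u**3 - u**2*v - u*v**2 - 2*v**3.
The quadratic part v**2 - u**2 = (v − u)(v + u) splits into two distinct linear factors, so there are two distinct tangent lines y − 2 = ±(x − 3) — this is a node (ordinary double point).
Classification: node.
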